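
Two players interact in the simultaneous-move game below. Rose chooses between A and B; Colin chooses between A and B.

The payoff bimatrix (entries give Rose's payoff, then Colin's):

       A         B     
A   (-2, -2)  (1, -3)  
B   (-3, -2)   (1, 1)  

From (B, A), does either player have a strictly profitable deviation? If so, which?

Rose at (B, A) earns -3; deviating to A yields -2 — a strict improvement.
Colin earns -2; deviating to B yields 1 — a strict improvement.
Both Rose and Colin have strictly profitable deviations.

Both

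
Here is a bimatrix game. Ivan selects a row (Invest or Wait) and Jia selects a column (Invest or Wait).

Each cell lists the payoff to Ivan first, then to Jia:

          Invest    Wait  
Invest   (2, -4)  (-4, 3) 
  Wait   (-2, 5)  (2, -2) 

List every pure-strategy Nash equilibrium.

(Invest, Invest): Jia prefers Wait (3 > -4) — not an equilibrium.
(Invest, Wait): Ivan prefers Wait (2 > -4) — not an equilibrium.
(Wait, Invest): Ivan prefers Invest (2 > -2) — not an equilibrium.
(Wait, Wait): Jia prefers Invest (5 > -2) — not an equilibrium.

none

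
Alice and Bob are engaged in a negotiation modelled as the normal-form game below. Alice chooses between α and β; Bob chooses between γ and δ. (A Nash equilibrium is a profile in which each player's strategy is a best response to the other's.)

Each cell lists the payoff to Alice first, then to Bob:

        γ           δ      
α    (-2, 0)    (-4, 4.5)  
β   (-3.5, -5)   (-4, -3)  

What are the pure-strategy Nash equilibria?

(α, γ): Bob prefers δ (4.5 > 0) — not an equilibrium.
(α, δ): Alice gets -4 ≥ -4 from β, and Bob gets 4.5 ≥ 0 from γ — Nash equilibrium.
(β, γ): Alice prefers α (-2 > -3.5); Bob prefers δ (-3 > -5) — not an equilibrium.
(β, δ): Alice gets -4 ≥ -4 from α, and Bob gets -3 ≥ -5 from γ — Nash equilibrium.

(α, δ) and (β, δ)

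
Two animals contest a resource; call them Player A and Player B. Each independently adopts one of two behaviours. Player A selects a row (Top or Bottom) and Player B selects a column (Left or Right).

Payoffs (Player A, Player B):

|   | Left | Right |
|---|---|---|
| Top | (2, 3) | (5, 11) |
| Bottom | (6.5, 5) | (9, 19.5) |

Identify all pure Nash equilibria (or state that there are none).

(Top, Left): Player A prefers Bottom (6.5 > 2); Player B prefers Right (11 > 3) — not an equilibrium.
(Top, Right): Player A prefers Bottom (9 > 5) — not an equilibrium.
(Bottom, Left): Player B prefers Right (19.5 > 5) — not an equilibrium.
(Bottom, Right): Player A gets 9 ≥ 5 from Top, and Player B gets 19.5 ≥ 5 from Left — Nash equilibrium.

(Bottom, Right)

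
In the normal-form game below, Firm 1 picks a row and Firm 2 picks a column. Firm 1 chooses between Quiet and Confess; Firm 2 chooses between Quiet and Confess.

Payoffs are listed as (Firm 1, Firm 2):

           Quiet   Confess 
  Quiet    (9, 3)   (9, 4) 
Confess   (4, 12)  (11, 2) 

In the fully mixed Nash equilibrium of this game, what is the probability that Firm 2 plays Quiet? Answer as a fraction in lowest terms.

Let c be the probability that Firm 2 plays Quiet. In a completely mixed equilibrium, Firm 1 must be indifferent between Quiet and Confess.
Firm 1's expected payoff from Quiet is 9c + 9(1−c); from Confess it is 4c + 11(1−c).
Setting these equal: 9 = −7c + 11, so c = 2/7.

2/7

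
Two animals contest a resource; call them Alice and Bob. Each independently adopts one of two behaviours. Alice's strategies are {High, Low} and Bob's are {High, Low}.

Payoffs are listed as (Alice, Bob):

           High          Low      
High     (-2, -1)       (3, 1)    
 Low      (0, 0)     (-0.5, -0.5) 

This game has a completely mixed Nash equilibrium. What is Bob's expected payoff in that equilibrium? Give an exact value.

-1/5

First find x, the probability Alice plays High, from Bob's indifference between High and Low: −x = x − 0.5(1−x), giving x = 1/5.
Since Bob is indifferent in equilibrium, Bob's expected payoff equals the payoff from either column against (1/5, 4/5). Using High: −(1/5) = -1/5.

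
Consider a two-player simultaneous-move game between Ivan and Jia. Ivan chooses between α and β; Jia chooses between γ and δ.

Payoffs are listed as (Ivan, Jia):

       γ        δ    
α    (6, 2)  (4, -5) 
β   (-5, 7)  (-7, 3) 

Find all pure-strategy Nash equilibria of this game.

(α, γ)

(α, γ): Ivan gets 6 ≥ -5 from β, and Jia gets 2 ≥ -5 from δ — Nash equilibrium.
(α, δ): Jia prefers γ (2 > -5) — not an equilibrium.
(β, γ): Ivan prefers α (6 > -5) — not an equilibrium.
(β, δ): Ivan prefers α (4 > -7); Jia prefers γ (7 > 3) — not an equilibrium.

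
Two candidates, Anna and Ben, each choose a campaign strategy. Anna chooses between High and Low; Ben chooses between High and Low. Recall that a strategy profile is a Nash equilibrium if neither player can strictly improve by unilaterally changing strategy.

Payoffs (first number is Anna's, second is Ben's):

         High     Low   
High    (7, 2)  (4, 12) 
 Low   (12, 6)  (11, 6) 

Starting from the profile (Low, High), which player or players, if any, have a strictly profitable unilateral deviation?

Anna at (Low, High) earns 12; deviating to High yields 7 — not better.
Ben earns 6; deviating to Low yields 6 — not better.
Neither player can strictly improve; the profile is a Nash equilibrium.

Neither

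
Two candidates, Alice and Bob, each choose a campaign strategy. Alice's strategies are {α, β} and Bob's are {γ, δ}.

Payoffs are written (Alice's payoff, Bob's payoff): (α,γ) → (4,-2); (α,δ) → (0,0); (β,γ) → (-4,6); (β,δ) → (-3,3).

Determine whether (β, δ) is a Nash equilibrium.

No

At (β, δ), Alice earns -3; switching to α would give 0, so Alice would deviate.
Bob earns 3; switching to γ would give 6, so Bob would deviate.
Since at least one player can profitably deviate, this is not a Nash equilibrium.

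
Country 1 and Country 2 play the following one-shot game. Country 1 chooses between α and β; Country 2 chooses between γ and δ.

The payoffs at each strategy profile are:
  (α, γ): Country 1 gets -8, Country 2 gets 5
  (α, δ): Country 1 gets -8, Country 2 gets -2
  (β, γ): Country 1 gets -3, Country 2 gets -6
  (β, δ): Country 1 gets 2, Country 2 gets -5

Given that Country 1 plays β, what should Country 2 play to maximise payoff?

δ

Against β, Country 2 earns -6 from γ and -5 from δ.
So δ is the best response.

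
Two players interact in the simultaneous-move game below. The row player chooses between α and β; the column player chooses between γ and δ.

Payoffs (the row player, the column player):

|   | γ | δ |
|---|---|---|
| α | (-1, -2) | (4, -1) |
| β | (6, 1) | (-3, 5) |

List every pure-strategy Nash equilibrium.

(α, γ): the row player prefers β (6 > -1); the column player prefers δ (-1 > -2) — not an equilibrium.
(α, δ): the row player gets 4 ≥ -3 from β, and the column player gets -1 ≥ -2 from γ — Nash equilibrium.
(β, γ): the column player prefers δ (5 > 1) — not an equilibrium.
(β, δ): the row player prefers α (4 > -3) — not an equilibrium.

(α, δ)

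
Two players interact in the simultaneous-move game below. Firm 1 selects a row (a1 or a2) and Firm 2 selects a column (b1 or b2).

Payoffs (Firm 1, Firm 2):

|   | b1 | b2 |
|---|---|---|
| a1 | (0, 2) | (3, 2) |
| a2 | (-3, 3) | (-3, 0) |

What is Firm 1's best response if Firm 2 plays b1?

a1

Against b1, Firm 1 earns 0 from a1 and -3 from a2.
So a1 is the best response.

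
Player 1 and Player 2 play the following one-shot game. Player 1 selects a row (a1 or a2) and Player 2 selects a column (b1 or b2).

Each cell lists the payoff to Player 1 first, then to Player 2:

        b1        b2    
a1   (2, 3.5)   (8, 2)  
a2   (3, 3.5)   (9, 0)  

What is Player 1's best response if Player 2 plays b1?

a2

Against b1, Player 1 earns 2 from a1 and 3 from a2.
So a2 is the best response.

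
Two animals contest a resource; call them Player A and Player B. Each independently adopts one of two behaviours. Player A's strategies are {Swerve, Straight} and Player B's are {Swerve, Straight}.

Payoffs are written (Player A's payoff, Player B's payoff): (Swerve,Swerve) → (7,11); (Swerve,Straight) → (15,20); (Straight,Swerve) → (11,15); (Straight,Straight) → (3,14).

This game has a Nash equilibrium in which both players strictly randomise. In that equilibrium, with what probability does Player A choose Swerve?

Let p be the probability that Player A plays Swerve. In a completely mixed equilibrium, Player B must be indifferent between Swerve and Straight.
Player B's expected payoff from Swerve is 11p + 15(1−p); from Straight it is 20p + 14(1−p).
Setting these equal: −4p + 15 = 6p + 14, so p = 1/10.

1/10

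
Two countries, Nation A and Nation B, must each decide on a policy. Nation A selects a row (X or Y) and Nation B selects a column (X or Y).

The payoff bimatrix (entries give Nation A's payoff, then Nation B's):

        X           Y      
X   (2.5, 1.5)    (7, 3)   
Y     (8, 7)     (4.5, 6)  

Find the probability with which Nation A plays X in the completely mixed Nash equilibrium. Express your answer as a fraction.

2/5

Let r be the probability that Nation A plays X. In a completely mixed equilibrium, Nation B must be indifferent between X and Y.
Nation B's expected payoff from X is 1.5r + 7(1−r); from Y it is 3r + 6(1−r).
Setting these equal: −5.5r + 7 = −3r + 6, so r = 2/5.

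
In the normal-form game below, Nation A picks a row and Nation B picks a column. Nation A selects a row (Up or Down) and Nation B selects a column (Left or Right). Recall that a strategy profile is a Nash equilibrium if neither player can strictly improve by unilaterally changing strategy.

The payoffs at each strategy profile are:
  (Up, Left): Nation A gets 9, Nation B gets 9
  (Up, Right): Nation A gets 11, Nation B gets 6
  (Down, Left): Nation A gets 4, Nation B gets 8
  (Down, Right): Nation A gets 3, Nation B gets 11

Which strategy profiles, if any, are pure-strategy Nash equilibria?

(Up, Left)

(Up, Left): Nation A gets 9 ≥ 4 from Down, and Nation B gets 9 ≥ 6 from Right — Nash equilibrium.
(Up, Right): Nation B prefers Left (9 > 6) — not an equilibrium.
(Down, Left): Nation A prefers Up (9 > 4); Nation B prefers Right (11 > 8) — not an equilibrium.
(Down, Right): Nation A prefers Up (11 > 3) — not an equilibrium.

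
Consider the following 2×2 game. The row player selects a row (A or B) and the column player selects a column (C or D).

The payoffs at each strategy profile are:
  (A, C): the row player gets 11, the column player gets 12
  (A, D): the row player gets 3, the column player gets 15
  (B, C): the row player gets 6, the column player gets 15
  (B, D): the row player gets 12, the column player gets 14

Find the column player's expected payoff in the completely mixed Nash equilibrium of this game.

First find p, the probability the row player plays A, from the column player's indifference between C and D: 12p + 15(1−p) = 15p + 14(1−p), giving p = 1/4.
Since the column player is indifferent in equilibrium, the column player's expected payoff equals the payoff from either column against (1/4, 3/4). Using C: 12(1/4) + 15(3/4) = 57/4.

57/4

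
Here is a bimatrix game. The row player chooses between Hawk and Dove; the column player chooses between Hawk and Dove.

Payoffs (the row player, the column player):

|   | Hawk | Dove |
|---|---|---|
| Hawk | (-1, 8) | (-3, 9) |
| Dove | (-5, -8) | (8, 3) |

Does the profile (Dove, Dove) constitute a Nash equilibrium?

At (Dove, Dove), the row player earns 8; switching to Hawk would give -3, so the row player has no profitable deviation.
The column player earns 3; switching to Hawk would give -8, so the column player has no profitable deviation.
Neither player can gain by a unilateral deviation, so this profile is a Nash equilibrium.

Yes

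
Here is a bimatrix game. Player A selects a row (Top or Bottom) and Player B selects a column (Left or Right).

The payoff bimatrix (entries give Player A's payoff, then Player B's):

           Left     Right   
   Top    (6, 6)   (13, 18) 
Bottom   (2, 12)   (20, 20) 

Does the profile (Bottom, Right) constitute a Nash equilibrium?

At (Bottom, Right), Player A earns 20; switching to Top would give 13, so Player A has no profitable deviation.
Player B earns 20; switching to Left would give 12, so Player B has no profitable deviation.
Neither player can gain by a unilateral deviation, so this profile is a Nash equilibrium.

Yes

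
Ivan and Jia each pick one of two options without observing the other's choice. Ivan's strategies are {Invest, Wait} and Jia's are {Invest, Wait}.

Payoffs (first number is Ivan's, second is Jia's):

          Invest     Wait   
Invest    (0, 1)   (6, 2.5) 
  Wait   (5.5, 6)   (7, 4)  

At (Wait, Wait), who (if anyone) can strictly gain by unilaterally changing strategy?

Ivan at (Wait, Wait) earns 7; deviating to Invest yields 6 — not better.
Jia earns 4; deviating to Invest yields 6 — a strict improvement.
Only Jia has a strictly profitable deviation.

Jia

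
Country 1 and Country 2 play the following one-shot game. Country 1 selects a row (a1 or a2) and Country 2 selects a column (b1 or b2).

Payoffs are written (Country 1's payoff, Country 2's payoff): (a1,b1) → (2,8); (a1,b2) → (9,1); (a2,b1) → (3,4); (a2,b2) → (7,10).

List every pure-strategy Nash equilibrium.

none

(a1, b1): Country 1 prefers a2 (3 > 2) — not an equilibrium.
(a1, b2): Country 2 prefers b1 (8 > 1) — not an equilibrium.
(a2, b1): Country 2 prefers b2 (10 > 4) — not an equilibrium.
(a2, b2): Country 1 prefers a1 (9 > 7) — not an equilibrium.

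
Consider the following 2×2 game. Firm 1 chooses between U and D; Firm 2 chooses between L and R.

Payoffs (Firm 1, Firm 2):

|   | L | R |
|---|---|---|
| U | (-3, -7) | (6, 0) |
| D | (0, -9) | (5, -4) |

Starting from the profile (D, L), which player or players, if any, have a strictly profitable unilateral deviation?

Firm 1 at (D, L) earns 0; deviating to U yields -3 — not better.
Firm 2 earns -9; deviating to R yields -4 — a strict improvement.
Only Firm 2 has a strictly profitable deviation.

Firm 2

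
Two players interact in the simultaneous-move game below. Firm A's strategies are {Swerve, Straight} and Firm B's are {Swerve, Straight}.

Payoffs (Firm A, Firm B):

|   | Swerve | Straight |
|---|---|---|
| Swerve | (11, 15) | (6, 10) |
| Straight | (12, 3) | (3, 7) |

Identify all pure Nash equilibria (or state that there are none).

none

(Swerve, Swerve): Firm A prefers Straight (12 > 11) — not an equilibrium.
(Swerve, Straight): Firm B prefers Swerve (15 > 10) — not an equilibrium.
(Straight, Swerve): Firm B prefers Straight (7 > 3) — not an equilibrium.
(Straight, Straight): Firm A prefers Swerve (6 > 3) — not an equilibrium.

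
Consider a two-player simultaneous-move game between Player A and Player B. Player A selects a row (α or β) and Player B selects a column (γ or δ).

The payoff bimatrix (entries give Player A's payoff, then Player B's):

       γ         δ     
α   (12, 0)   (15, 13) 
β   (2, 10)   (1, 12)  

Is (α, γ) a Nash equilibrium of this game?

At (α, γ), Player A earns 12; switching to β would give 2, so Player A has no profitable deviation.
Player B earns 0; switching to δ would give 13, so Player B would deviate.
Since at least one player can profitably deviate, this is not a Nash equilibrium.

No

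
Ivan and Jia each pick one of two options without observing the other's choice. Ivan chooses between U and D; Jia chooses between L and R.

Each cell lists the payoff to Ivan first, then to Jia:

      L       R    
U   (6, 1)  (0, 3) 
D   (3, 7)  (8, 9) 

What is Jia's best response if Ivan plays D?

R

Against D, Jia earns 7 from L and 9 from R.
So R is the best response.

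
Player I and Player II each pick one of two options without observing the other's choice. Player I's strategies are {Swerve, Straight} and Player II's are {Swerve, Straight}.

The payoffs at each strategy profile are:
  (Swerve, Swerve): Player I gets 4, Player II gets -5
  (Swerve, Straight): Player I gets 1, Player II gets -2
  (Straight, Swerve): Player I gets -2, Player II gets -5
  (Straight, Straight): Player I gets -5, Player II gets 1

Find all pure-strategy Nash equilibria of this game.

(Swerve, Straight)

(Swerve, Swerve): Player II prefers Straight (-2 > -5) — not an equilibrium.
(Swerve, Straight): Player I gets 1 ≥ -5 from Straight, and Player II gets -2 ≥ -5 from Swerve — Nash equilibrium.
(Straight, Swerve): Player I prefers Swerve (4 > -2); Player II prefers Straight (1 > -5) — not an equilibrium.
(Straight, Straight): Player I prefers Swerve (1 > -5) — not an equilibrium.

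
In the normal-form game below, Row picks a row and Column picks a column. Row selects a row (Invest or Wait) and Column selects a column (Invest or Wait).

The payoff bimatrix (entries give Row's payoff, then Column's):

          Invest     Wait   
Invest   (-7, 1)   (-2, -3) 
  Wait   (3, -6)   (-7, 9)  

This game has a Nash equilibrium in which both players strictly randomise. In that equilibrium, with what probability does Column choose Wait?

Let q be the probability that Column plays Invest. In a completely mixed equilibrium, Row must be indifferent between Invest and Wait.
Row's expected payoff from Invest is −7q − 2(1−q); from Wait it is 3q − 7(1−q).
Setting these equal: −5q − 2 = 10q − 7, so q = 1/3.
Therefore Column plays Wait with probability 1 − 1/3 = 2/3.

2/3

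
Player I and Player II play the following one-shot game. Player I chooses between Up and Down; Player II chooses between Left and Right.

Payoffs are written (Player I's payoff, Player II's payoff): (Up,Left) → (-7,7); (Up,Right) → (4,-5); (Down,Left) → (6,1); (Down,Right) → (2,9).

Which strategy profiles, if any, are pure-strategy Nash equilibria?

(Up, Left): Player I prefers Down (6 > -7) — not an equilibrium.
(Up, Right): Player II prefers Left (7 > -5) — not an equilibrium.
(Down, Left): Player II prefers Right (9 > 1) — not an equilibrium.
(Down, Right): Player I prefers Up (4 > 2) — not an equilibrium.

none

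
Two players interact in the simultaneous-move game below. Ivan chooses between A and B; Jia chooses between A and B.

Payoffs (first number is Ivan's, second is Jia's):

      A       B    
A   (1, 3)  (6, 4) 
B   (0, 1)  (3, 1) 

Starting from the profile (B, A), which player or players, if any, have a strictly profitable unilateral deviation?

Ivan at (B, A) earns 0; deviating to A yields 1 — a strict improvement.
Jia earns 1; deviating to B yields 1 — not better.
Only Ivan has a strictly profitable deviation.

Ivan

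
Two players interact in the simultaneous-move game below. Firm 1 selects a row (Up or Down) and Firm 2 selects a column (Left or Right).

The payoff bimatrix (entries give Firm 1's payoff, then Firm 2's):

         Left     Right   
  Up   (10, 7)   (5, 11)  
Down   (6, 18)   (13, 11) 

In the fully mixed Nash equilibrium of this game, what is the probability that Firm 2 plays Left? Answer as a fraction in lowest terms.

2/3

Let q be the probability that Firm 2 plays Left. In a completely mixed equilibrium, Firm 1 must be indifferent between Up and Down.
Firm 1's expected payoff from Up is 10q + 5(1−q); from Down it is 6q + 13(1−q).
Setting these equal: 5q + 5 = −7q + 13, so q = 2/3.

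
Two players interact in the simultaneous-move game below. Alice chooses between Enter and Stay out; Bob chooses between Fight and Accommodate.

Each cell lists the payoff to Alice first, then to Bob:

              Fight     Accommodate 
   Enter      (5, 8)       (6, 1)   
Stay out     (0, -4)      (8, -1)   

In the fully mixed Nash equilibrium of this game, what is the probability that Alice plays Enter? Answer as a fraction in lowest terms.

3/10

Let x be the probability that Alice plays Enter. In a completely mixed equilibrium, Bob must be indifferent between Fight and Accommodate.
Bob's expected payoff from Fight is 8x − 4(1−x); from Accommodate it is x − (1−x).
Setting these equal: 12x − 4 = 2x − 1, so x = 3/10.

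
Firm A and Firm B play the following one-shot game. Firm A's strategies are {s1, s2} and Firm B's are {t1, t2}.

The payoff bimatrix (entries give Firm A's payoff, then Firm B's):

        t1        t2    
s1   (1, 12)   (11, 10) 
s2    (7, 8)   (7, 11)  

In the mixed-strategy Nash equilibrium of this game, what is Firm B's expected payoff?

52/5

First find x, the probability Firm A plays s1, from Firm B's indifference between t1 and t2: 12x + 8(1−x) = 10x + 11(1−x), giving x = 3/5.
Since Firm B is indifferent in equilibrium, Firm B's expected payoff equals the payoff from either column against (3/5, 2/5). Using t1: 12(3/5) + 8(2/5) = 52/5.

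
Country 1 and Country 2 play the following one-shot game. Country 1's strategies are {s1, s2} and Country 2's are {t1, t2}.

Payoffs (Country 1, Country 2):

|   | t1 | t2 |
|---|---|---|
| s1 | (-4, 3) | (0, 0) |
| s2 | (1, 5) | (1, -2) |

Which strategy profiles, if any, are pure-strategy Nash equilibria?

(s1, t1): Country 1 prefers s2 (1 > -4) — not an equilibrium.
(s1, t2): Country 1 prefers s2 (1 > 0); Country 2 prefers t1 (3 > 0) — not an equilibrium.
(s2, t1): Country 1 gets 1 ≥ -4 from s1, and Country 2 gets 5 ≥ -2 from t2 — Nash equilibrium.
(s2, t2): Country 2 prefers t1 (5 > -2) — not an equilibrium.

(s2, t1)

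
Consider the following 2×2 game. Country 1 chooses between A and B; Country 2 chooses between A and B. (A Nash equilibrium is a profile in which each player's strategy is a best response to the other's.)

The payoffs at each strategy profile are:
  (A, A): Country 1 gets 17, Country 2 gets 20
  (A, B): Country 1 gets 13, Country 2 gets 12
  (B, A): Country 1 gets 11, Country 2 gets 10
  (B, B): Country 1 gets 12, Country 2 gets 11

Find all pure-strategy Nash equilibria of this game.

(A, A): Country 1 gets 17 ≥ 11 from B, and Country 2 gets 20 ≥ 12 from B — Nash equilibrium.
(A, B): Country 2 prefers A (20 > 12) — not an equilibrium.
(B, A): Country 1 prefers A (17 > 11); Country 2 prefers B (11 > 10) — not an equilibrium.
(B, B): Country 1 prefers A (13 > 12) — not an equilibrium.

(A, A)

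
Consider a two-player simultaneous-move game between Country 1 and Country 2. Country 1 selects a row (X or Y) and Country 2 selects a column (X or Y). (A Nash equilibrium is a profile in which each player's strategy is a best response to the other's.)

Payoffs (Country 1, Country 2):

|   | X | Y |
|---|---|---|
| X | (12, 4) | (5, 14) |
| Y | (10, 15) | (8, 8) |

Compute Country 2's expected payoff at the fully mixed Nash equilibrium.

178/17

First find x, the probability Country 1 plays X, from Country 2's indifference between X and Y: 4x + 15(1−x) = 14x + 8(1−x), giving x = 7/17.
Since Country 2 is indifferent in equilibrium, Country 2's expected payoff equals the payoff from either column against (7/17, 10/17). Using X: 4(7/17) + 15(10/17) = 178/17.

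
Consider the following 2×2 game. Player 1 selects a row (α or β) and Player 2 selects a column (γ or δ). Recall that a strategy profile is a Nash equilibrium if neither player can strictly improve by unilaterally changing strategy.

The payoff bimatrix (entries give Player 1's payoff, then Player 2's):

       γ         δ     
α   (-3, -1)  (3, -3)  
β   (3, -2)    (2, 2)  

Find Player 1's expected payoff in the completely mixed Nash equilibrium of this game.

15/7

First find q, the probability Player 2 plays γ, from Player 1's indifference between α and β: −3q + 3(1−q) = 3q + 2(1−q), giving q = 1/7.
Since Player 1 is indifferent in equilibrium, Player 1's expected payoff equals the payoff from either row against (1/7, 6/7). Using α: −3(1/7) + 3(6/7) = 15/7.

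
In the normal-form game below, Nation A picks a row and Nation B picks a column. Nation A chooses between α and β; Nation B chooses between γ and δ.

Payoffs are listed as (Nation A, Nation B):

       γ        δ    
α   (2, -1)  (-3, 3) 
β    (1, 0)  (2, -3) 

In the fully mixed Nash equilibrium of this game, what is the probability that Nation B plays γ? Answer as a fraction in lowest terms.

5/6

Let c be the probability that Nation B plays γ. In a completely mixed equilibrium, Nation A must be indifferent between α and β.
Nation A's expected payoff from α is 2c − 3(1−c); from β it is c + 2(1−c).
Setting these equal: 5c − 3 = −c + 2, so c = 5/6.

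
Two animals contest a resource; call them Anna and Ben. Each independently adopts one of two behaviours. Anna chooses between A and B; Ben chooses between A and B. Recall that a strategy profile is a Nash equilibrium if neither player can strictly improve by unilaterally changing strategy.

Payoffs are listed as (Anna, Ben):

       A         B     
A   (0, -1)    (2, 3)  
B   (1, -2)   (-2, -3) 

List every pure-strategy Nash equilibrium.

(A, A): Anna prefers B (1 > 0); Ben prefers B (3 > -1) — not an equilibrium.
(A, B): Anna gets 2 ≥ -2 from B, and Ben gets 3 ≥ -1 from A — Nash equilibrium.
(B, A): Anna gets 1 ≥ 0 from A, and Ben gets -2 ≥ -3 from B — Nash equilibrium.
(B, B): Anna prefers A (2 > -2); Ben prefers A (-2 > -3) — not an equilibrium.

(A, B) and (B, A)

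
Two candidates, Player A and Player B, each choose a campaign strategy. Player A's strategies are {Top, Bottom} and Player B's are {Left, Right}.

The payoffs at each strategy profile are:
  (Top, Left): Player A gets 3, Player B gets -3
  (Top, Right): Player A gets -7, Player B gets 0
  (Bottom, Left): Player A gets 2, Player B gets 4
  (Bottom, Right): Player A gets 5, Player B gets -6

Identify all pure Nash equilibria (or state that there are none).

none

(Top, Left): Player B prefers Right (0 > -3) — not an equilibrium.
(Top, Right): Player A prefers Bottom (5 > -7) — not an equilibrium.
(Bottom, Left): Player A prefers Top (3 > 2) — not an equilibrium.
(Bottom, Right): Player B prefers Left (4 > -6) — not an equilibrium.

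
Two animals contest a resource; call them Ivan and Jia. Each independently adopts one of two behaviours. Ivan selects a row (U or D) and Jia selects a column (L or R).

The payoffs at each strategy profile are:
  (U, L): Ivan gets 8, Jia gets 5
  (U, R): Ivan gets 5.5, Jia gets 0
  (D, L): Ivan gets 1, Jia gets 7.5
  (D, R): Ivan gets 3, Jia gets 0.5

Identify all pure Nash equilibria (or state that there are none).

(U, L)

(U, L): Ivan gets 8 ≥ 1 from D, and Jia gets 5 ≥ 0 from R — Nash equilibrium.
(U, R): Jia prefers L (5 > 0) — not an equilibrium.
(D, L): Ivan prefers U (8 > 1) — not an equilibrium.
(D, R): Ivan prefers U (5.5 > 3); Jia prefers L (7.5 > 0.5) — not an equilibrium.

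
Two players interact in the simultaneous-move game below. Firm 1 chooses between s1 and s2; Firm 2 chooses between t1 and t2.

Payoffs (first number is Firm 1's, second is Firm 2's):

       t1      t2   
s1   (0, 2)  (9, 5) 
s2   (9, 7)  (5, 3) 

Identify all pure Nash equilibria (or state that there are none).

(s1, t1): Firm 1 prefers s2 (9 > 0); Firm 2 prefers t2 (5 > 2) — not an equilibrium.
(s1, t2): Firm 1 gets 9 ≥ 5 from s2, and Firm 2 gets 5 ≥ 2 from t1 — Nash equilibrium.
(s2, t1): Firm 1 gets 9 ≥ 0 from s1, and Firm 2 gets 7 ≥ 3 from t2 — Nash equilibrium.
(s2, t2): Firm 1 prefers s1 (9 > 5); Firm 2 prefers t1 (7 > 3) — not an equilibrium.

(s1, t2) and (s2, t1)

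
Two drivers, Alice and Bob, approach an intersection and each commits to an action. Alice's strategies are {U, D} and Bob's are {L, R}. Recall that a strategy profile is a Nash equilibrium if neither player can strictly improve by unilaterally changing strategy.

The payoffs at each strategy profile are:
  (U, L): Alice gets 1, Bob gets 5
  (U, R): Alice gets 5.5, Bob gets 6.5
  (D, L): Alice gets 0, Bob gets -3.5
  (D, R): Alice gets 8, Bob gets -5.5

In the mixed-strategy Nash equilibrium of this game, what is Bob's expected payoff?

First find x, the probability Alice plays U, from Bob's indifference between L and R: 5x − 3.5(1−x) = 6.5x − 5.5(1−x), giving x = 4/7.
Since Bob is indifferent in equilibrium, Bob's expected payoff equals the payoff from either column against (4/7, 3/7). Using L: 5(4/7) − 3.5(3/7) = 19/14.

19/14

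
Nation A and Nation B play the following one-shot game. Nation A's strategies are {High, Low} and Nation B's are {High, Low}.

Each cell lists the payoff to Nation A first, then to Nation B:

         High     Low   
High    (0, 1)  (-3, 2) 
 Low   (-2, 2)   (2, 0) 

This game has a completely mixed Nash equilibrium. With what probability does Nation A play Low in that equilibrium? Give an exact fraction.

Let x be the probability that Nation A plays High. In a completely mixed equilibrium, Nation B must be indifferent between High and Low.
Nation B's expected payoff from High is x + 2(1−x); from Low it is 2x.
Setting these equal: −x + 2 = 2x, so x = 2/3.
Therefore Nation A plays Low with probability 1 − 2/3 = 1/3.

1/3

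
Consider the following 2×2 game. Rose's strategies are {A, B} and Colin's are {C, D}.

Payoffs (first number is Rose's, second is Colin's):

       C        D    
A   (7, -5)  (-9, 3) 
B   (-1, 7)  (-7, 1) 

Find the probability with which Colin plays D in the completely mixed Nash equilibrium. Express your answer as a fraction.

Let c be the probability that Colin plays C. In a completely mixed equilibrium, Rose must be indifferent between A and B.
Rose's expected payoff from A is 7c − 9(1−c); from B it is −c − 7(1−c).
Setting these equal: 16c − 9 = 6c − 7, so c = 1/5.
Therefore Colin plays D with probability 1 − 1/5 = 4/5.

4/5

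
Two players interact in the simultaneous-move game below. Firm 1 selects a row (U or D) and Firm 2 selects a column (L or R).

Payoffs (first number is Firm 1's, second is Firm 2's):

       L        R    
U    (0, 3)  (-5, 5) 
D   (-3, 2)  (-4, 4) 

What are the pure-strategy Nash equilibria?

(D, R)

(U, L): Firm 2 prefers R (5 > 3) — not an equilibrium.
(U, R): Firm 1 prefers D (-4 > -5) — not an equilibrium.
(D, L): Firm 1 prefers U (0 > -3); Firm 2 prefers R (4 > 2) — not an equilibrium.
(D, R): Firm 1 gets -4 ≥ -5 from U, and Firm 2 gets 4 ≥ 2 from L — Nash equilibrium.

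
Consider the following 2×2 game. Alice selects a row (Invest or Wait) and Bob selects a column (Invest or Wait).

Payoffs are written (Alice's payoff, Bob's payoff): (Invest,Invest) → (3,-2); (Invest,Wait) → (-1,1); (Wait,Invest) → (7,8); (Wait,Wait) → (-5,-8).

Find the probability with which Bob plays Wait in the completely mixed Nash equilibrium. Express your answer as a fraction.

1/2

Let y be the probability that Bob plays Invest. In a completely mixed equilibrium, Alice must be indifferent between Invest and Wait.
Alice's expected payoff from Invest is 3y − (1−y); from Wait it is 7y − 5(1−y).
Setting these equal: 4y − 1 = 12y − 5, so y = 1/2.
Therefore Bob plays Wait with probability 1 − 1/2 = 1/2.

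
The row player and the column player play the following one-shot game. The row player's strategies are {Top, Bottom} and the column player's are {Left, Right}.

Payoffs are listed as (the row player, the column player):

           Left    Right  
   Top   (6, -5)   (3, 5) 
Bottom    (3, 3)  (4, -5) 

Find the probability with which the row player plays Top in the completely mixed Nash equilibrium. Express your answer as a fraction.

Let p be the probability that the row player plays Top. In a completely mixed equilibrium, the column player must be indifferent between Left and Right.
The column player's expected payoff from Left is −5p + 3(1−p); from Right it is 5p − 5(1−p).
Setting these equal: −8p + 3 = 10p − 5, so p = 4/9.

4/9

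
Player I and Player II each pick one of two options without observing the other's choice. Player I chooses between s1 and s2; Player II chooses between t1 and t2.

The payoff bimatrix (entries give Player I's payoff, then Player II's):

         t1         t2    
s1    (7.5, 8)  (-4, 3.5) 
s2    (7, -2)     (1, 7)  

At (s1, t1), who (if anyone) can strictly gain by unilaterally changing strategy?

Player I at (s1, t1) earns 7.5; deviating to s2 yields 7 — not better.
Player II earns 8; deviating to t2 yields 3.5 — not better.
Neither player can strictly improve; the profile is a Nash equilibrium.

Neither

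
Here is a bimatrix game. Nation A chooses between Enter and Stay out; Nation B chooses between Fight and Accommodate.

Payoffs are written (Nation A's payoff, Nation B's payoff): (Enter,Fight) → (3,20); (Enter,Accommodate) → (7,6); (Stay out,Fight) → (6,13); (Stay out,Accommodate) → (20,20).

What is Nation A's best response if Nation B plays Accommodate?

Against Accommodate, Nation A earns 7 from Enter and 20 from Stay out.
So Stay out is the best response.

Stay out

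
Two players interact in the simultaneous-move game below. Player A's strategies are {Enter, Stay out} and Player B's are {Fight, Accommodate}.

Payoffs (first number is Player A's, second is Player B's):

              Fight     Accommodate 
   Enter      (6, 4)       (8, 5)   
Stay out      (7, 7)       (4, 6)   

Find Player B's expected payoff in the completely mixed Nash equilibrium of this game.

First find p, the probability Player A plays Enter, from Player B's indifference between Fight and Accommodate: 4p + 7(1−p) = 5p + 6(1−p), giving p = 1/2.
Since Player B is indifferent in equilibrium, Player B's expected payoff equals the payoff from either column against (1/2, 1/2). Using Fight: 4(1/2) + 7(1/2) = 11/2.

11/2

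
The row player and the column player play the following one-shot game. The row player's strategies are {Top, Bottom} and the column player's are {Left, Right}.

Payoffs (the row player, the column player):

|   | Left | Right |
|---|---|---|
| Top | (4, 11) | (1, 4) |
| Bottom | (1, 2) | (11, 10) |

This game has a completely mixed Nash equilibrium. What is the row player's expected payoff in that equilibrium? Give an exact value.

43/13

First find q, the probability the column player plays Left, from the row player's indifference between Top and Bottom: 4q + (1−q) = q + 11(1−q), giving q = 10/13.
Since the row player is indifferent in equilibrium, the row player's expected payoff equals the payoff from either row against (10/13, 3/13). Using Top: 4(10/13) + (3/13) = 43/13.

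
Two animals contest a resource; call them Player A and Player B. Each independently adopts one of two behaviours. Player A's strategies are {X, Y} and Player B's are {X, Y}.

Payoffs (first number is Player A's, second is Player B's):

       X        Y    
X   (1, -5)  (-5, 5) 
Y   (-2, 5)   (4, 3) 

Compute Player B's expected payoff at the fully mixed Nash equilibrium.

First find x, the probability Player A plays X, from Player B's indifference between X and Y: −5x + 5(1−x) = 5x + 3(1−x), giving x = 1/6.
Since Player B is indifferent in equilibrium, Player B's expected payoff equals the payoff from either column against (1/6, 5/6). Using X: −5(1/6) + 5(5/6) = 10/3.

10/3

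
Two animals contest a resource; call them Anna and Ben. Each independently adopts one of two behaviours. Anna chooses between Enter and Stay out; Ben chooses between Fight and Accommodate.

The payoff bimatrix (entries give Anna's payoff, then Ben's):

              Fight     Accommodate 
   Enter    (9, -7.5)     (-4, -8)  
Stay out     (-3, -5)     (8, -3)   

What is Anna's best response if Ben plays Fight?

Enter

Against Fight, Anna earns 9 from Enter and -3 from Stay out.
So Enter is the best response.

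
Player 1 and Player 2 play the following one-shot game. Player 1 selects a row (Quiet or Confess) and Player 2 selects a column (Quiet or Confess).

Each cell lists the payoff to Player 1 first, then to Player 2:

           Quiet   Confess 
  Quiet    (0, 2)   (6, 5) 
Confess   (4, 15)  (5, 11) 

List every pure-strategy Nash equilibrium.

(Quiet, Confess) and (Confess, Quiet)

(Quiet, Quiet): Player 1 prefers Confess (4 > 0); Player 2 prefers Confess (5 > 2) — not an equilibrium.
(Quiet, Confess): Player 1 gets 6 ≥ 5 from Confess, and Player 2 gets 5 ≥ 2 from Quiet — Nash equilibrium.
(Confess, Quiet): Player 1 gets 4 ≥ 0 from Quiet, and Player 2 gets 15 ≥ 11 from Confess — Nash equilibrium.
(Confess, Confess): Player 1 prefers Quiet (6 > 5); Player 2 prefers Quiet (15 > 11) — not an equilibrium.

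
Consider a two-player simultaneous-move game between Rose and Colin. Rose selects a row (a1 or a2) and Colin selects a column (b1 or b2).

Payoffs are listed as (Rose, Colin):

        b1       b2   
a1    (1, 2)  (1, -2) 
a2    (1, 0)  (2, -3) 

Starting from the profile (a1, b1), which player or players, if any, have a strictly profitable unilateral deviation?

Neither

Rose at (a1, b1) earns 1; deviating to a2 yields 1 — not better.
Colin earns 2; deviating to b2 yields -2 — not better.
Neither player can strictly improve; the profile is a Nash equilibrium.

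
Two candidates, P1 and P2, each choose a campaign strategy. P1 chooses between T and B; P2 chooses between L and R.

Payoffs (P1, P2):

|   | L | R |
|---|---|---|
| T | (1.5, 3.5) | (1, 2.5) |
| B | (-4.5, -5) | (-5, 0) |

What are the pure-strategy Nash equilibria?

(T, L)

(T, L): P1 gets 1.5 ≥ -4.5 from B, and P2 gets 3.5 ≥ 2.5 from R — Nash equilibrium.
(T, R): P2 prefers L (3.5 > 2.5) — not an equilibrium.
(B, L): P1 prefers T (1.5 > -4.5); P2 prefers R (0 > -5) — not an equilibrium.
(B, R): P1 prefers T (1 > -5) — not an equilibrium.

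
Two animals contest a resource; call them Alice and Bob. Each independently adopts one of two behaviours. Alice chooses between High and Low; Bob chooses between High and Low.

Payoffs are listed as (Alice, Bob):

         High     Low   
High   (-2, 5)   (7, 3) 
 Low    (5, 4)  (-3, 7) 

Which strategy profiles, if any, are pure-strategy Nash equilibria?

(High, High): Alice prefers Low (5 > -2) — not an equilibrium.
(High, Low): Bob prefers High (5 > 3) — not an equilibrium.
(Low, High): Bob prefers Low (7 > 4) — not an equilibrium.
(Low, Low): Alice prefers High (7 > -3) — not an equilibrium.

none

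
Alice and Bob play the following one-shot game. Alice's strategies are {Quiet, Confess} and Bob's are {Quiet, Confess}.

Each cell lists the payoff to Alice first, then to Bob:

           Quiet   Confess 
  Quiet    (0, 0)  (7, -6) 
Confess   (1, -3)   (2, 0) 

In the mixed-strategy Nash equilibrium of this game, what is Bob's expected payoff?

First find x, the probability Alice plays Quiet, from Bob's indifference between Quiet and Confess: −3(1−x) = −6x, giving x = 1/3.
Since Bob is indifferent in equilibrium, Bob's expected payoff equals the payoff from either column against (1/3, 2/3). Using Quiet: −3(2/3) = -2.

-2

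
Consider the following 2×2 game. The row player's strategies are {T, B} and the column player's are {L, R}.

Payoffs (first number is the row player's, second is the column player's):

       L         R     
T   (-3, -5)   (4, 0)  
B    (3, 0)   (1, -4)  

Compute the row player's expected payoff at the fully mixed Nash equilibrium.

First find y, the probability the column player plays L, from the row player's indifference between T and B: −3y + 4(1−y) = 3y + (1−y), giving y = 1/3.
Since the row player is indifferent in equilibrium, the row player's expected payoff equals the payoff from either row against (1/3, 2/3). Using T: −3(1/3) + 4(2/3) = 5/3.

5/3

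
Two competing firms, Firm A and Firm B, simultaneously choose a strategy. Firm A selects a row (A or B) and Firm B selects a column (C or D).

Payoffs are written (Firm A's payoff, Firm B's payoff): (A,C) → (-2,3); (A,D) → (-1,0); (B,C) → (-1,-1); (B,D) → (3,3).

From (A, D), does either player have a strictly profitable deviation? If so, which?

Both

Firm A at (A, D) earns -1; deviating to B yields 3 — a strict improvement.
Firm B earns 0; deviating to C yields 3 — a strict improvement.
Both Firm A and Firm B have strictly profitable deviations.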